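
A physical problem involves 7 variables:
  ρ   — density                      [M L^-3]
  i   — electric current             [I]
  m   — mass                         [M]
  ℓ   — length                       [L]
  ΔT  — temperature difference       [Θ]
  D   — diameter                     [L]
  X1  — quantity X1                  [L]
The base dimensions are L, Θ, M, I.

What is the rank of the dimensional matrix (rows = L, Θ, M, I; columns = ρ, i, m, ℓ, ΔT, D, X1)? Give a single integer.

4

Write exponents as rows L,Θ,M,I / cols ρ,i,m,ℓ,ΔT,D,X1:
  L: [-3  0  0  1  0  1  1]
  Θ: [ 0  0  0  0  1  0  0]
  M: [ 1  0  1  0  0  0  0]
  I: [ 0  1  0  0  0  0  0]
Echelon form has 4 nonzero rows (pivots: ρ,i,m,ΔT)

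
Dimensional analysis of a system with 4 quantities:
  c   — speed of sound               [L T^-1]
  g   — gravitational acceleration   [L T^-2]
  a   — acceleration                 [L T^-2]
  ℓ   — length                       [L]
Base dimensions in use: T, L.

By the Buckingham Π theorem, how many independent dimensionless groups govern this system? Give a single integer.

Exponent matrix [T,L] × [c,g,a,ℓ]:
  T: [-1 -2 -2  0]
  L: [ 1  1  1  1]
Row reduction gives pivot columns c,g; rank = 2
Π count = n − r = 4 − 2 = 2

2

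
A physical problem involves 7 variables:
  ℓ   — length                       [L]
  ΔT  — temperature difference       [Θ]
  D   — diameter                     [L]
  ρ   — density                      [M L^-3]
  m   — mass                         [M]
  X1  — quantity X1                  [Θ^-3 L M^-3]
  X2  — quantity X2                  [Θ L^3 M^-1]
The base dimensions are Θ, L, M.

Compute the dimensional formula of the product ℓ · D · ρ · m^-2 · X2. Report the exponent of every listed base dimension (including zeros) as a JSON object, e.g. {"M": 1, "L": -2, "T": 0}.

{"Θ": 1, "L": 2, "M": -2}

Dimensional matrix (Θ×L×M by ℓ×ΔT×D×ρ×m×X1×X2):
  Θ: [ 0  1  0  0  0 -3  1]
  L: [ 1  0  1 -3  0  1  3]
  M: [ 0  0  0  1  1 -3 -1]
  [Θ]: (1)·0+(1)·0+(1)·0+(-2)·0+(1)·1 = 1
  [L]: (1)·1+(1)·1+(1)·-3+(-2)·0+(1)·3 = 2
  [M]: (1)·0+(1)·0+(1)·1+(-2)·1+(1)·-1 = -2
⇒ Θ L^2 M^-2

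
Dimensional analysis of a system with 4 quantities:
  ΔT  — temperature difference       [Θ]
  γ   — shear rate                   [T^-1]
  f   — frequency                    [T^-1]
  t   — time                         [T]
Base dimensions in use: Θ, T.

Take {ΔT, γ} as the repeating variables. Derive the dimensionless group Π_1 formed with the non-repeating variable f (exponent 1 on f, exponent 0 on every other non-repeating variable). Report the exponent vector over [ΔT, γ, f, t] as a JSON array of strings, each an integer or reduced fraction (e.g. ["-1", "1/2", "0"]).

["0", "-1", "1", "0"]

Exponent matrix [Θ,T] × [ΔT,γ,f,t]:
  Θ: [ 1  0  0  0]
  T: [ 0 -1 -1  1]
Echelon form has 2 nonzero rows (pivots: ΔT,γ)
Pivot set = {ΔT,γ}, free = {f,t}
RREF:
  r0: [   1    0    0    0]
  r1: [   0    1    1   -1]
Fix exponent of f at 1, t at 0; solve each RREF row for its pivot's exponent:
  r0: exp(ΔT) + (0)·1 = 0 ⇒ exp(ΔT) = 0
  r1: exp(γ) + (1)·1 = 0 ⇒ exp(γ) = -1
Π_1 = γ^-1 · f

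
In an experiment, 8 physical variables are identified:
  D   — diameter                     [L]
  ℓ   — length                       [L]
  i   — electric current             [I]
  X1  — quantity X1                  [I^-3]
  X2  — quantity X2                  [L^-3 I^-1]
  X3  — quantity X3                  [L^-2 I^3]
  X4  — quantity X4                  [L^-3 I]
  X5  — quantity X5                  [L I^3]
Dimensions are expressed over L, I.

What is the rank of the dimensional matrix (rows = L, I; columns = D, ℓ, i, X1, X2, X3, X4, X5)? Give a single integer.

Dimensional matrix (L×I by D×ℓ×i×X1×X2×X3×X4×X5):
  L: [ 1  1  0  0 -3 -2 -3  1]
  I: [ 0  0  1 -3 -1  3  1  3]
RREF → pivots at {D,i} ⇒ r = 2

2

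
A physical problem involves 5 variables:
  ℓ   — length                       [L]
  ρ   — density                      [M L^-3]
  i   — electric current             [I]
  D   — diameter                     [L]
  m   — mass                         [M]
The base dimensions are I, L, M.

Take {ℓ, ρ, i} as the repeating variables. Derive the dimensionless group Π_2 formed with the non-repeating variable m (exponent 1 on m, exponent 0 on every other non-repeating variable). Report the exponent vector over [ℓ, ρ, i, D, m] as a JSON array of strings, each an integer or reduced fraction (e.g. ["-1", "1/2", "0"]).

["-3", "-1", "0", "0", "1"]

Exponent matrix [I,L,M] × [ℓ,ρ,i,D,m]:
  I: [ 0  0  1  0  0]
  L: [ 1 -3  0  1  0]
  M: [ 0  1  0  0  1]
Row reduction gives pivot columns ℓ,ρ,i; rank = 3
Pivot set = {ℓ,ρ,i}, free = {D,m}
RREF:
  r0: [   1    0    0    1    3]
  r1: [   0    1    0    0    1]
  r2: [   0    0    1    0    0]
Fix exponent of m at 1, D at 0; solve each RREF row for its pivot's exponent:
  r0: exp(ℓ) + (3)·1 = 0 ⇒ exp(ℓ) = -3
  r1: exp(ρ) + (1)·1 = 0 ⇒ exp(ρ) = -1
  r2: exp(i) + (0)·1 = 0 ⇒ exp(i) = 0
Π_2 = ℓ^-3 · ρ^-1 · m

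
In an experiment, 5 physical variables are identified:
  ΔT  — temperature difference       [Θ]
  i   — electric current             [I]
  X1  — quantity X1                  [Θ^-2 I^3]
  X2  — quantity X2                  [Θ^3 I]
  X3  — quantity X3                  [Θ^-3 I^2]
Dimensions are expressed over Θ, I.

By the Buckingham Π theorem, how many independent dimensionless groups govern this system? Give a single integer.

Exponent matrix [Θ,I] × [ΔT,i,X1,X2,X3]:
  Θ: [ 1  0 -2  3 -3]
  I: [ 0  1  3  1  2]
Row reduction gives pivot columns ΔT,i; rank = 2
n=5, r=2 ⇒ 3 dimensionless groups

3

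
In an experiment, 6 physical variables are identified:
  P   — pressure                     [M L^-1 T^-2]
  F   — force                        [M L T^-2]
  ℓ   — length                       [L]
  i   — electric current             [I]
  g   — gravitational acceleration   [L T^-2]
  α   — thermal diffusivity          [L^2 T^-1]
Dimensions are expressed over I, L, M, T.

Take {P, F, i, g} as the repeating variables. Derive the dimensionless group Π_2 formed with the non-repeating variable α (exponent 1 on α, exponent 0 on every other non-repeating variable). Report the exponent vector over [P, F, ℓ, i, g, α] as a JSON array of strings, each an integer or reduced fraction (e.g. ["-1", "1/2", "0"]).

Exponent matrix [I,L,M,T] × [P,F,ℓ,i,g,α]:
  I: [ 0  0  0  1  0  0]
  L: [-1  1  1  0  1  2]
  M: [ 1  1  0  0  0  0]
  T: [-2 -2  0  0 -2 -1]
Row reduction gives pivot columns P,F,i,g; rank = 4
Pivot set = {P,F,i,g}, free = {ℓ,α}
RREF:
  r0: [   1    0 -1/2    0    0 -3/4]
  r1: [   0    1  1/2    0    0  3/4]
  r2: [   0    0    0    1    0    0]
  r3: [   0    0    0    0    1  1/2]
Fix exponent of α at 1, ℓ at 0; solve each RREF row for its pivot's exponent:
  r0: exp(P) + (-3/4)·1 = 0 ⇒ exp(P) = 3/4
  r1: exp(F) + (3/4)·1 = 0 ⇒ exp(F) = -3/4
  r2: exp(i) + (0)·1 = 0 ⇒ exp(i) = 0
  r3: exp(g) + (1/2)·1 = 0 ⇒ exp(g) = -1/2
Π_2 = P^(3/4) · F^(-3/4) · g^(-1/2) · α

["3/4", "-3/4", "0", "0", "-1/2", "1"]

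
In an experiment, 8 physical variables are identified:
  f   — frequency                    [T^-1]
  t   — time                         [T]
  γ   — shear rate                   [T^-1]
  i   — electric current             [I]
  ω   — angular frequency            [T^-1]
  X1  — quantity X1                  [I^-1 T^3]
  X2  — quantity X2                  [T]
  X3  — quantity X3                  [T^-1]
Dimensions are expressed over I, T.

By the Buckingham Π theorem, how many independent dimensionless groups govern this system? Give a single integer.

6

Write exponents as rows I,T / cols f,t,γ,i,ω,X1,X2,X3:
  I: [ 0  0  0  1  0 -1  0  0]
  T: [-1  1 -1  0 -1  3  1 -1]
Row reduction gives pivot columns f,i; rank = 2
Π count = n − r = 8 − 2 = 6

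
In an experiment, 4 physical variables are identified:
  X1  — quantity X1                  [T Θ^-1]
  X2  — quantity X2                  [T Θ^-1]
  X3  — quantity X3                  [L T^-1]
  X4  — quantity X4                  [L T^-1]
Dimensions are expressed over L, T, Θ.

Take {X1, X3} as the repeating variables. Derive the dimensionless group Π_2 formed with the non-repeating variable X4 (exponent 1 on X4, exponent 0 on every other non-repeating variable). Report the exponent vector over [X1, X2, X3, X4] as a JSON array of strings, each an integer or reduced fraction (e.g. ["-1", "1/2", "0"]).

Dimensional matrix (L×T×Θ by X1×X2×X3×X4):
  L: [ 0  0  1  1]
  T: [ 1  1 -1 -1]
  Θ: [-1 -1  0  0]
Row reduction gives pivot columns X1,X3; rank = 2
Pivot set = {X1,X3}, free = {X2,X4}
RREF:
  r0: [   1    1    0    0]
  r1: [   0    0    1    1]
  r2: [   0    0    0    0]
Fix exponent of X4 at 1, X2 at 0; solve each RREF row for its pivot's exponent:
  r0: exp(X1) + (0)·1 = 0 ⇒ exp(X1) = 0
  r1: exp(X3) + (1)·1 = 0 ⇒ exp(X3) = -1
Π_2 = X3^-1 · X4

["0", "0", "-1", "1"]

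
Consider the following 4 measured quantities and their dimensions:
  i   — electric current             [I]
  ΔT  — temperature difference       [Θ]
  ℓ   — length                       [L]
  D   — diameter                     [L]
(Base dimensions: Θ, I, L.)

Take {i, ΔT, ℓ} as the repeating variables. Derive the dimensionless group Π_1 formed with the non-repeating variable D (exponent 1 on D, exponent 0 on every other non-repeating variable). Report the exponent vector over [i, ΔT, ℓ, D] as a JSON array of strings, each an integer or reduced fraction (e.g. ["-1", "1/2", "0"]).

["0", "0", "-1", "1"]

Dimensional matrix (Θ×I×L by i×ΔT×ℓ×D):
  Θ: [ 0  1  0  0]
  I: [ 1  0  0  0]
  L: [ 0  0  1  1]
Echelon form has 3 nonzero rows (pivots: i,ΔT,ℓ)
Repeat: i,ΔT,ℓ; free: D
RREF:
  r0: [   1    0    0    0]
  r1: [   0    1    0    0]
  r2: [   0    0    1    1]
Fix exponent of D at 1; solve each RREF row for its pivot's exponent:
  r0: exp(i) + (0)·1 = 0 ⇒ exp(i) = 0
  r1: exp(ΔT) + (0)·1 = 0 ⇒ exp(ΔT) = 0
  r2: exp(ℓ) + (1)·1 = 0 ⇒ exp(ℓ) = -1
Π_1 = ℓ^-1 · D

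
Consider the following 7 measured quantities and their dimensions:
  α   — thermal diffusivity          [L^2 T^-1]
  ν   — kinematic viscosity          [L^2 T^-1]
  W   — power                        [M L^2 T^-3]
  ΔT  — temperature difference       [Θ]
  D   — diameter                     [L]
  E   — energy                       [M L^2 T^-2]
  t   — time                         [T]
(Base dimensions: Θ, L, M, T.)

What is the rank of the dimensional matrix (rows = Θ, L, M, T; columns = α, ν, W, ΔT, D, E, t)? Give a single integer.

4

Write exponents as rows Θ,L,M,T / cols α,ν,W,ΔT,D,E,t:
  Θ: [ 0  0  0  1  0  0  0]
  L: [ 2  2  2  0  1  2  0]
  M: [ 0  0  1  0  0  1  0]
  T: [-1 -1 -3  0  0 -2  1]
RREF → pivots at {α,W,ΔT,D} ⇒ r = 4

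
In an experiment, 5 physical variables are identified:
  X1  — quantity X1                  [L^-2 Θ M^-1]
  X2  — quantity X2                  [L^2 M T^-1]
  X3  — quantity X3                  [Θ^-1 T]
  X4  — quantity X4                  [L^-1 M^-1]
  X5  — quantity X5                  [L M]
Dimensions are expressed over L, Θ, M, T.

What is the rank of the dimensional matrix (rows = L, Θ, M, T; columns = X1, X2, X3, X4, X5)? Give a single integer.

Dimensional matrix (L×Θ×M×T by X1×X2×X3×X4×X5):
  L: [-2  2  0 -1  1]
  Θ: [ 1  0 -1  0  0]
  M: [-1  1  0 -1  1]
  T: [ 0 -1  1  0  0]
RREF → pivots at {X1,X2,X4} ⇒ r = 3

3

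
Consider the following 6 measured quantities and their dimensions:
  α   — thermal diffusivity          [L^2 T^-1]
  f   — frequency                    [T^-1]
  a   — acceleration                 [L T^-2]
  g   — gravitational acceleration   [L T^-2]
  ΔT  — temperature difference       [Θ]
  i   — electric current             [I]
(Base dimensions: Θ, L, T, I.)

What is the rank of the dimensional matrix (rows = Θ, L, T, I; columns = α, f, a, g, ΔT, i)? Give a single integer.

Exponent matrix [Θ,L,T,I] × [α,f,a,g,ΔT,i]:
  Θ: [ 0  0  0  0  1  0]
  L: [ 2  0  1  1  0  0]
  T: [-1 -1 -2 -2  0  0]
  I: [ 0  0  0  0  0  1]
RREF → pivots at {α,f,ΔT,i} ⇒ r = 4

4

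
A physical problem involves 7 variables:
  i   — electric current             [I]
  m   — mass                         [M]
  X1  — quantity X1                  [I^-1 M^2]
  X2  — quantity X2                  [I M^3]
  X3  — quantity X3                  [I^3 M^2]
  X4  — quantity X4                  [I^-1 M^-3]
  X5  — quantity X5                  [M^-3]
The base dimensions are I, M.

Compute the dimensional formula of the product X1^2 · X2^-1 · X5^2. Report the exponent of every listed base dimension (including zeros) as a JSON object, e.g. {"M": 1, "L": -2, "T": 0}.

Exponent matrix [I,M] × [i,m,X1,X2,X3,X4,X5]:
  I: [ 1  0 -1  1  3 -1  0]
  M: [ 0  1  2  3  2 -3 -3]
  [I]: (2)·-1+(-1)·1+(2)·0 = -3
  [M]: (2)·2+(-1)·3+(2)·-3 = -5
⇒ I^-3 M^-5

{"I": -3, "M": -5}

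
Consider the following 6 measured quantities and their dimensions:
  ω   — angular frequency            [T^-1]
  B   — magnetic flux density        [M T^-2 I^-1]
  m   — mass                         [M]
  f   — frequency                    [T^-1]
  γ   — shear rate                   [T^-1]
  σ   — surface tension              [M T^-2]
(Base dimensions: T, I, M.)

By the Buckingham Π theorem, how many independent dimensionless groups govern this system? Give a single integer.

Dimensional matrix (T×I×M by ω×B×m×f×γ×σ):
  T: [-1 -2  0 -1 -1 -2]
  I: [ 0 -1  0  0  0  0]
  M: [ 0  1  1  0  0  1]
RREF → pivots at {ω,B,m} ⇒ r = 3
6 vars − rank 3 = 3 Π groups

3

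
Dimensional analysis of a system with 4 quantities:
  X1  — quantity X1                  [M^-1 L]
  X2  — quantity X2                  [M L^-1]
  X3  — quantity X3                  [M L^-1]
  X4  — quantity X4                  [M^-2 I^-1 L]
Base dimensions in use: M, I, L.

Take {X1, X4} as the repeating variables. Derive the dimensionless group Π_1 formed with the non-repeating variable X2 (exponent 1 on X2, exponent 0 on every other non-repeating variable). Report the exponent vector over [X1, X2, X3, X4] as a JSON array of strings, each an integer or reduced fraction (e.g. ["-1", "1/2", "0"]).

Write exponents as rows M,I,L / cols X1,X2,X3,X4:
  M: [-1  1  1 -2]
  I: [ 0  0  0 -1]
  L: [ 1 -1 -1  1]
Echelon form has 2 nonzero rows (pivots: X1,X4)
Repeat: X1,X4; free: X2,X3
RREF:
  r0: [   1   -1   -1    0]
  r1: [   0    0    0    1]
  r2: [   0    0    0    0]
Fix exponent of X2 at 1, X3 at 0; solve each RREF row for its pivot's exponent:
  r0: exp(X1) + (-1)·1 = 0 ⇒ exp(X1) = 1
  r1: exp(X4) + (0)·1 = 0 ⇒ exp(X4) = 0
Π_1 = X1 · X2

["1", "1", "0", "0"]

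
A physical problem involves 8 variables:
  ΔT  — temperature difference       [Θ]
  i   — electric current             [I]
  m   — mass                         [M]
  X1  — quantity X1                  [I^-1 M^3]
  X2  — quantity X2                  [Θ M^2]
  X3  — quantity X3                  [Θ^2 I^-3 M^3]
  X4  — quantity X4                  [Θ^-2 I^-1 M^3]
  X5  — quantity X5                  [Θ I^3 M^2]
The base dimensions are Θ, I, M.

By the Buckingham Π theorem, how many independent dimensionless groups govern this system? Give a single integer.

5

Dimensional matrix (Θ×I×M by ΔT×i×m×X1×X2×X3×X4×X5):
  Θ: [ 1  0  0  0  1  2 -2  1]
  I: [ 0  1  0 -1  0 -3 -1  3]
  M: [ 0  0  1  3  2  3  3  2]
Row reduction gives pivot columns ΔT,i,m; rank = 3
Π count = n − r = 8 − 3 = 5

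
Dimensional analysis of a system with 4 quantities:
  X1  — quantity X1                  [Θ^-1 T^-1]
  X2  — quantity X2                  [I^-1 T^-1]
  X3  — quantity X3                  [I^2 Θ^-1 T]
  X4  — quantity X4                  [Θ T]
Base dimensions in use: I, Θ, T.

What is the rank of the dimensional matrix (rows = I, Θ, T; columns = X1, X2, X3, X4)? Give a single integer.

Write exponents as rows I,Θ,T / cols X1,X2,X3,X4:
  I: [ 0 -1  2  0]
  Θ: [-1  0 -1  1]
  T: [-1 -1  1  1]
RREF → pivots at {X1,X2} ⇒ r = 2

2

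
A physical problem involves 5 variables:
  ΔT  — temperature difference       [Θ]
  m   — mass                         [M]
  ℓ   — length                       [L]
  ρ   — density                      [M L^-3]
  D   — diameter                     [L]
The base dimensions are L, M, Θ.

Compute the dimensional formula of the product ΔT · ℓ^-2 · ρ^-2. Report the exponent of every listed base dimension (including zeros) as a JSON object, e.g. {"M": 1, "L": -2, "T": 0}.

Dimensional matrix (L×M×Θ by ΔT×m×ℓ×ρ×D):
  L: [ 0  0  1 -3  1]
  M: [ 0  1  0  1  0]
  Θ: [ 1  0  0  0  0]
  [L]: (1)·0+(-2)·1+(-2)·-3 = 4
  [M]: (1)·0+(-2)·0+(-2)·1 = -2
  [Θ]: (1)·1+(-2)·0+(-2)·0 = 1
⇒ L^4 M^-2 Θ

{"L": 4, "M": -2, "Θ": 1}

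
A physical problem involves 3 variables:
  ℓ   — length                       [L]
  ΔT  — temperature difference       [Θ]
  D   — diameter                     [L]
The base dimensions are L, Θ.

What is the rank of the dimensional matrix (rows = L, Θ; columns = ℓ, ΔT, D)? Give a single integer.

2

Write exponents as rows L,Θ / cols ℓ,ΔT,D:
  L: [ 1  0  1]
  Θ: [ 0  1  0]
Echelon form has 2 nonzero rows (pivots: ℓ,ΔT)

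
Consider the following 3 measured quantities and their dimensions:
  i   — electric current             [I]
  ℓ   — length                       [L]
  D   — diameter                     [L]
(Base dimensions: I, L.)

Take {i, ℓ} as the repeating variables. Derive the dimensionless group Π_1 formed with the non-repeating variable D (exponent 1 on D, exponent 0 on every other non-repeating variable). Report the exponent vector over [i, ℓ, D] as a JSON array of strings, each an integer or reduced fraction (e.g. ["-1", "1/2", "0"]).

Exponent matrix [I,L] × [i,ℓ,D]:
  I: [ 1  0  0]
  L: [ 0  1  1]
Echelon form has 2 nonzero rows (pivots: i,ℓ)
Repeat: i,ℓ; free: D
RREF:
  r0: [   1    0    0]
  r1: [   0    1    1]
Fix exponent of D at 1; solve each RREF row for its pivot's exponent:
  r0: exp(i) + (0)·1 = 0 ⇒ exp(i) = 0
  r1: exp(ℓ) + (1)·1 = 0 ⇒ exp(ℓ) = -1
Π_1 = ℓ^-1 · D

["0", "-1", "1"]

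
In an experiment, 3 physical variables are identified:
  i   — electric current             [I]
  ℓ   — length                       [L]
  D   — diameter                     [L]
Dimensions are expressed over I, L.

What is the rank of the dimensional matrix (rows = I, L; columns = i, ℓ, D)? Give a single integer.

Dimensional matrix (I×L by i×ℓ×D):
  I: [ 1  0  0]
  L: [ 0  1  1]
Row reduction gives pivot columns i,ℓ; rank = 2

2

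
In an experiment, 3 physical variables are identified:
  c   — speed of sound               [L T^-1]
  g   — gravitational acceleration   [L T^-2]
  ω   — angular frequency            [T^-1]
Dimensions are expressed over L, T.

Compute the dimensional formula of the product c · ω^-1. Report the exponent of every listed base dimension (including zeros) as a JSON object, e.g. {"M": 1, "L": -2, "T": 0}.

Write exponents as rows L,T / cols c,g,ω:
  L: [ 1  1  0]
  T: [-1 -2 -1]
  [L]: (1)·1+(-1)·0 = 1
  [T]: (1)·-1+(-1)·-1 = 0
⇒ L

{"L": 1, "T": 0}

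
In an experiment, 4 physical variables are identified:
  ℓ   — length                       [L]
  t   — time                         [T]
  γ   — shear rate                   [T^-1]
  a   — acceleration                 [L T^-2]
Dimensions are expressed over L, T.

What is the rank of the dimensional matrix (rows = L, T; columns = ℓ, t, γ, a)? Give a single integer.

2

Exponent matrix [L,T] × [ℓ,t,γ,a]:
  L: [ 1  0  0  1]
  T: [ 0  1 -1 -2]
Row reduction gives pivot columns ℓ,t; rank = 2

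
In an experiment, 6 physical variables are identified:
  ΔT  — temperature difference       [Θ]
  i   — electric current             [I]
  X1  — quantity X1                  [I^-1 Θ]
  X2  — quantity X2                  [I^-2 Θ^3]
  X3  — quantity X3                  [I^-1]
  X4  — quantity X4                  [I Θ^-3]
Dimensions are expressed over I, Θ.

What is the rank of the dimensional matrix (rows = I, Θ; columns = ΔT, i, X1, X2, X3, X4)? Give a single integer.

2

Dimensional matrix (I×Θ by ΔT×i×X1×X2×X3×X4):
  I: [ 0  1 -1 -2 -1  1]
  Θ: [ 1  0  1  3  0 -3]
RREF → pivots at {ΔT,i} ⇒ r = 2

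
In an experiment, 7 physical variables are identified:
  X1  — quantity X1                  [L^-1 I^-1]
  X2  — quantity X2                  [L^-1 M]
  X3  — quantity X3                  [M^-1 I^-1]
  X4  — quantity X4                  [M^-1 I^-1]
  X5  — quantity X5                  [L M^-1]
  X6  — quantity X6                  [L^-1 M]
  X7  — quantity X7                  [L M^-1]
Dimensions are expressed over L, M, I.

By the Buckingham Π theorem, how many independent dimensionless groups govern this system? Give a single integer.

Exponent matrix [L,M,I] × [X1,X2,X3,X4,X5,X6,X7]:
  L: [-1 -1  0  0  1 -1  1]
  M: [ 0  1 -1 -1 -1  1 -1]
  I: [-1  0 -1 -1  0  0  0]
RREF → pivots at {X1,X2} ⇒ r = 2
7 vars − rank 2 = 5 Π groups

5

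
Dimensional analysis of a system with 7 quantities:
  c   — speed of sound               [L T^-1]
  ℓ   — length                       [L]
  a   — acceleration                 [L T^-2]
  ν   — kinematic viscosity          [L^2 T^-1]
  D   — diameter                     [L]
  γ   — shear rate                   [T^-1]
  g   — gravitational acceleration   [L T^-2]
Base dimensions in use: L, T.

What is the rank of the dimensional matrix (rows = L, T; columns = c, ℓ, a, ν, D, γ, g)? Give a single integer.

Exponent matrix [L,T] × [c,ℓ,a,ν,D,γ,g]:
  L: [ 1  1  1  2  1  0  1]
  T: [-1  0 -2 -1  0 -1 -2]
Row reduction gives pivot columns c,ℓ; rank = 2

2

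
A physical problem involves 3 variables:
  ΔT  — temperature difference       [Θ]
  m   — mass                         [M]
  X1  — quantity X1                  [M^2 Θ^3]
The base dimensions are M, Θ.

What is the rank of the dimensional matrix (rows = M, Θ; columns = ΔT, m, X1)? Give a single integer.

2

Write exponents as rows M,Θ / cols ΔT,m,X1:
  M: [ 0  1  2]
  Θ: [ 1  0  3]
RREF → pivots at {ΔT,m} ⇒ r = 2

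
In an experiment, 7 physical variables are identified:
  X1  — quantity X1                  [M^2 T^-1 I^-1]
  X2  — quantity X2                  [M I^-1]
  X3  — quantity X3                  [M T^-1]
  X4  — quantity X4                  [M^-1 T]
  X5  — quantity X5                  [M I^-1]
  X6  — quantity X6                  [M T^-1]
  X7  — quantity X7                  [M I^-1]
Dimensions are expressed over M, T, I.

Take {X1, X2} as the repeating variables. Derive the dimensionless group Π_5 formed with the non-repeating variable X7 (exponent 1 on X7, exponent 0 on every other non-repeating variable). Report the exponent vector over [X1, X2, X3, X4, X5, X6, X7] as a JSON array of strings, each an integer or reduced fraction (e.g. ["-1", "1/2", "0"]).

Dimensional matrix (M×T×I by X1×X2×X3×X4×X5×X6×X7):
  M: [ 2  1  1 -1  1  1  1]
  T: [-1  0 -1  1  0 -1  0]
  I: [-1 -1  0  0 -1  0 -1]
Echelon form has 2 nonzero rows (pivots: X1,X2)
Pivot set = {X1,X2}, free = {X3,X4,X5,X6,X7}
RREF:
  r0: [   1    0    1   -1    0    1    0]
  r1: [   0    1   -1    1    1   -1    1]
  r2: [   0    0    0    0    0    0    0]
Fix exponent of X7 at 1, X3 at 0, X4 at 0, X5 at 0, X6 at 0; solve each RREF row for its pivot's exponent:
  r0: exp(X1) + (0)·1 = 0 ⇒ exp(X1) = 0
  r1: exp(X2) + (1)·1 = 0 ⇒ exp(X2) = -1
Π_5 = X2^-1 · X7

["0", "-1", "0", "0", "0", "0", "1"]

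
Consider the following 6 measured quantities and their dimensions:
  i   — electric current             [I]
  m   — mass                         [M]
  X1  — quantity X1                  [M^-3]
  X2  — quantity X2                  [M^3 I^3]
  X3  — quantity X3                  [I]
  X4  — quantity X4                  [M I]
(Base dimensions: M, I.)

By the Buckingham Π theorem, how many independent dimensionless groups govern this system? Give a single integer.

Exponent matrix [M,I] × [i,m,X1,X2,X3,X4]:
  M: [ 0  1 -3  3  0  1]
  I: [ 1  0  0  3  1  1]
RREF → pivots at {i,m} ⇒ r = 2
6 vars − rank 2 = 4 Π groups

4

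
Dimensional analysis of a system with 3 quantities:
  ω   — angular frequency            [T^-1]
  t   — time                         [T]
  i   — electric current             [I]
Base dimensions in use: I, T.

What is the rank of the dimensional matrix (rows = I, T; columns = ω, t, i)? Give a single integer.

Write exponents as rows I,T / cols ω,t,i:
  I: [ 0  0  1]
  T: [-1  1  0]
Row reduction gives pivot columns ω,i; rank = 2

2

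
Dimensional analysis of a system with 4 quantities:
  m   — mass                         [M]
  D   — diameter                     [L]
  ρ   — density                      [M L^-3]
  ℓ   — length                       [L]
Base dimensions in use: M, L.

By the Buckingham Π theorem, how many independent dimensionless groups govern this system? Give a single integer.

2

Dimensional matrix (M×L by m×D×ρ×ℓ):
  M: [ 1  0  1  0]
  L: [ 0  1 -3  1]
Row reduction gives pivot columns m,D; rank = 2
4 vars − rank 2 = 2 Π groups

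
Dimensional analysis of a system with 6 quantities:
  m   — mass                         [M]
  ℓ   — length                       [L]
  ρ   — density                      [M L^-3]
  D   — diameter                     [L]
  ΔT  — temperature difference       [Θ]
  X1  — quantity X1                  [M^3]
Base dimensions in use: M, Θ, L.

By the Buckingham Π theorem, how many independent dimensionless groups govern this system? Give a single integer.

Write exponents as rows M,Θ,L / cols m,ℓ,ρ,D,ΔT,X1:
  M: [ 1  0  1  0  0  3]
  Θ: [ 0  0  0  0  1  0]
  L: [ 0  1 -3  1  0  0]
Echelon form has 3 nonzero rows (pivots: m,ℓ,ΔT)
n=6, r=3 ⇒ 3 dimensionless groups

3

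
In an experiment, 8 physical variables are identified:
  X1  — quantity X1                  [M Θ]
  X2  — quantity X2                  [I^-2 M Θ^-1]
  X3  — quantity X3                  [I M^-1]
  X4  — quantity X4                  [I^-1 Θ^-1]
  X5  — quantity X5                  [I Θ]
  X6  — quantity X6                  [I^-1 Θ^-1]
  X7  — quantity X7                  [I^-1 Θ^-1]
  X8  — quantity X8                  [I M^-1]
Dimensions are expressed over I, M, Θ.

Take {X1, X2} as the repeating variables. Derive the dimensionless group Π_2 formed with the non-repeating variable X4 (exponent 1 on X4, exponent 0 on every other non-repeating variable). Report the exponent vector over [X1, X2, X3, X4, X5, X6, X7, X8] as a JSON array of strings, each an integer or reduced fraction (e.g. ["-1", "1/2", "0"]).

["1/2", "-1/2", "0", "1", "0", "0", "0", "0"]

Dimensional matrix (I×M×Θ by X1×X2×X3×X4×X5×X6×X7×X8):
  I: [ 0 -2  1 -1  1 -1 -1  1]
  M: [ 1  1 -1  0  0  0  0 -1]
  Θ: [ 1 -1  0 -1  1 -1 -1  0]
Row reduction gives pivot columns X1,X2; rank = 2
Repeat: X1,X2; free: X3,X4,X5,X6,X7,X8
RREF:
  r0: [   1    0 -1/2 -1/2  1/2 -1/2 -1/2 -1/2]
  r1: [   0    1 -1/2  1/2 -1/2  1/2  1/2 -1/2]
  r2: [   0    0    0    0    0    0    0    0]
Fix exponent of X4 at 1, X3 at 0, X5 at 0, X6 at 0, X7 at 0, X8 at 0; solve each RREF row for its pivot's exponent:
  r0: exp(X1) + (-1/2)·1 = 0 ⇒ exp(X1) = 1/2
  r1: exp(X2) + (1/2)·1 = 0 ⇒ exp(X2) = -1/2
Π_2 = X1^(1/2) · X2^(-1/2) · X4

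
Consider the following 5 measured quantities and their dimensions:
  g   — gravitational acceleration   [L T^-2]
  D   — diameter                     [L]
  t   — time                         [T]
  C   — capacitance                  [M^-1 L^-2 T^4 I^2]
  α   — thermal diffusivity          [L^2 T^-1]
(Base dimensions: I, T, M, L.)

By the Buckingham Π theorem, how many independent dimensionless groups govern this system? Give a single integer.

2

Dimensional matrix (I×T×M×L by g×D×t×C×α):
  I: [ 0  0  0  2  0]
  T: [-2  0  1  4 -1]
  M: [ 0  0  0 -1  0]
  L: [ 1  1  0 -2  2]
Echelon form has 3 nonzero rows (pivots: g,D,C)
5 vars − rank 3 = 2 Π groups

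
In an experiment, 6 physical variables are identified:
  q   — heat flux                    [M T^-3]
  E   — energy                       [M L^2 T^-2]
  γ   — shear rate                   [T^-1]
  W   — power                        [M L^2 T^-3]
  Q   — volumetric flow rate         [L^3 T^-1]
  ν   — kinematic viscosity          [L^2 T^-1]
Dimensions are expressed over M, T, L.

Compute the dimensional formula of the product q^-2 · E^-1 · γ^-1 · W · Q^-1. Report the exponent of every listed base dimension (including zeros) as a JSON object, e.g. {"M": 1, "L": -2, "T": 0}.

{"M": -2, "T": 7, "L": -3}

Dimensional matrix (M×T×L by q×E×γ×W×Q×ν):
  M: [ 1  1  0  1  0  0]
  T: [-3 -2 -1 -3 -1 -1]
  L: [ 0  2  0  2  3  2]
  [M]: (-2)·1+(-1)·1+(-1)·0+(1)·1+(-1)·0 = -2
  [T]: (-2)·-3+(-1)·-2+(-1)·-1+(1)·-3+(-1)·-1 = 7
  [L]: (-2)·0+(-1)·2+(-1)·0+(1)·2+(-1)·3 = -3
⇒ M^-2 T^7 L^-3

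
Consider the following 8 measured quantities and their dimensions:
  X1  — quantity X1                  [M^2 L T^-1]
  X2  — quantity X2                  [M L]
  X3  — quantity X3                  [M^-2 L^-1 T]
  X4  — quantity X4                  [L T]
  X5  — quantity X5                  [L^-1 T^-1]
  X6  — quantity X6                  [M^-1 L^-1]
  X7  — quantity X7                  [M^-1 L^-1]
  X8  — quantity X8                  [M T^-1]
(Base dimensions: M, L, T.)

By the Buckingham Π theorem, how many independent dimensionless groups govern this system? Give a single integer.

6

Write exponents as rows M,L,T / cols X1,X2,X3,X4,X5,X6,X7,X8:
  M: [ 2  1 -2  0  0 -1 -1  1]
  L: [ 1  1 -1  1 -1 -1 -1  0]
  T: [-1  0  1  1 -1  0  0 -1]
RREF → pivots at {X1,X2} ⇒ r = 2
n=8, r=2 ⇒ 6 dimensionless groups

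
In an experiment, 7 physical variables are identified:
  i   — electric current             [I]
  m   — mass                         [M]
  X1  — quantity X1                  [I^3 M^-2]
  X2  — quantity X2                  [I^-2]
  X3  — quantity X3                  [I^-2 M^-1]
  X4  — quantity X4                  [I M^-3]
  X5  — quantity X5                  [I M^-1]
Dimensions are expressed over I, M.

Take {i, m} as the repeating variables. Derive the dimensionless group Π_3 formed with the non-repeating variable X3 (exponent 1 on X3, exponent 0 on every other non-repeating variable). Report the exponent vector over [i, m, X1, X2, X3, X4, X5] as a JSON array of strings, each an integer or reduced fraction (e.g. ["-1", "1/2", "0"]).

Dimensional matrix (I×M by i×m×X1×X2×X3×X4×X5):
  I: [ 1  0  3 -2 -2  1  1]
  M: [ 0  1 -2  0 -1 -3 -1]
Echelon form has 2 nonzero rows (pivots: i,m)
Repeat: i,m; free: X1,X2,X3,X4,X5
RREF:
  r0: [   1    0    3   -2   -2    1    1]
  r1: [   0    1   -2    0   -1   -3   -1]
Fix exponent of X3 at 1, X1 at 0, X2 at 0, X4 at 0, X5 at 0; solve each RREF row for its pivot's exponent:
  r0: exp(i) + (-2)·1 = 0 ⇒ exp(i) = 2
  r1: exp(m) + (-1)·1 = 0 ⇒ exp(m) = 1
Π_3 = i^2 · m · X3

["2", "1", "0", "0", "1", "0", "0"]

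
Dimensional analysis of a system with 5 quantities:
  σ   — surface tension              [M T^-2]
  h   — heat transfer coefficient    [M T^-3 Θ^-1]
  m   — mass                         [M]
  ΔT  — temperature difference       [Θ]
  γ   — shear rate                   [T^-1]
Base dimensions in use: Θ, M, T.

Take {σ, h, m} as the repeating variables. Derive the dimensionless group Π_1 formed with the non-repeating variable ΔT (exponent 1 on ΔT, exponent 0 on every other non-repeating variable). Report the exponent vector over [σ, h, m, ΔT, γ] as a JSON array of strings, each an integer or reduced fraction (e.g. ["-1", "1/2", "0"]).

["-3/2", "1", "1/2", "1", "0"]

Dimensional matrix (Θ×M×T by σ×h×m×ΔT×γ):
  Θ: [ 0 -1  0  1  0]
  M: [ 1  1  1  0  0]
  T: [-2 -3  0  0 -1]
RREF → pivots at {σ,h,m} ⇒ r = 3
Pivot set = {σ,h,m}, free = {ΔT,γ}
RREF:
  r0: [   1    0    0  3/2  1/2]
  r1: [   0    1    0   -1    0]
  r2: [   0    0    1 -1/2 -1/2]
Fix exponent of ΔT at 1, γ at 0; solve each RREF row for its pivot's exponent:
  r0: exp(σ) + (3/2)·1 = 0 ⇒ exp(σ) = -3/2
  r1: exp(h) + (-1)·1 = 0 ⇒ exp(h) = 1
  r2: exp(m) + (-1/2)·1 = 0 ⇒ exp(m) = 1/2
Π_1 = σ^(-3/2) · h · m^(1/2) · ΔT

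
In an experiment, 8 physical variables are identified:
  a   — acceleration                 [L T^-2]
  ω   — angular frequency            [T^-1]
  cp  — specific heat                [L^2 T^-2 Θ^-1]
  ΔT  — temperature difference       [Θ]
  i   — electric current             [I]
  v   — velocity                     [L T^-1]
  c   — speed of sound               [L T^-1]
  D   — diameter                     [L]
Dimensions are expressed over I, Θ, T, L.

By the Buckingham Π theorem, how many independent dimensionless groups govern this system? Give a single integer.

4

Exponent matrix [I,Θ,T,L] × [a,ω,cp,ΔT,i,v,c,D]:
  I: [ 0  0  0  0  1  0  0  0]
  Θ: [ 0  0 -1  1  0  0  0  0]
  T: [-2 -1 -2  0  0 -1 -1  0]
  L: [ 1  0  2  0  0  1  1  1]
Row reduction gives pivot columns a,ω,cp,i; rank = 4
8 vars − rank 4 = 4 Π groups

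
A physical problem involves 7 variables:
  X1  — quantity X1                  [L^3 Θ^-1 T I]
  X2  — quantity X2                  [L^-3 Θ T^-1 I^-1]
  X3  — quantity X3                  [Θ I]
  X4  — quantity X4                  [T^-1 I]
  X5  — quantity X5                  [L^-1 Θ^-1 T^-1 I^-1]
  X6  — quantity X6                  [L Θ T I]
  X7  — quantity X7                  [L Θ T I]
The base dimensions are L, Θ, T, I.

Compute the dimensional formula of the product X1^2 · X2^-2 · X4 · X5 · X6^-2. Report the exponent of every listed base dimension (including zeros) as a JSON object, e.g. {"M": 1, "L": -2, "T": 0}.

{"L": 9, "Θ": -7, "T": 0, "I": 2}

Dimensional matrix (L×Θ×T×I by X1×X2×X3×X4×X5×X6×X7):
  L: [ 3 -3  0  0 -1  1  1]
  Θ: [-1  1  1  0 -1  1  1]
  T: [ 1 -1  0 -1 -1  1  1]
  I: [ 1 -1  1  1 -1  1  1]
  [L]: (2)·3+(-2)·-3+(1)·0+(1)·-1+(-2)·1 = 9
  [Θ]: (2)·-1+(-2)·1+(1)·0+(1)·-1+(-2)·1 = -7
  [T]: (2)·1+(-2)·-1+(1)·-1+(1)·-1+(-2)·1 = 0
  [I]: (2)·1+(-2)·-1+(1)·1+(1)·-1+(-2)·1 = 2
⇒ L^9 Θ^-7 I^2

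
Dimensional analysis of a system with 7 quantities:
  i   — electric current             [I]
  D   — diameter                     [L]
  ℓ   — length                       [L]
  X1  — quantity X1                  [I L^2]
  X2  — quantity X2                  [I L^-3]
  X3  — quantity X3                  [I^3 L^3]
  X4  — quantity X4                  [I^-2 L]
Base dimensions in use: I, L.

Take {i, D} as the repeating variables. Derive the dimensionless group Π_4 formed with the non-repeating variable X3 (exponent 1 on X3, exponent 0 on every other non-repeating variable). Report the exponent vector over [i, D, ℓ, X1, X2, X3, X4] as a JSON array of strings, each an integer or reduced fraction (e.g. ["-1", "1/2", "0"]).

["-3", "-3", "0", "0", "0", "1", "0"]

Exponent matrix [I,L] × [i,D,ℓ,X1,X2,X3,X4]:
  I: [ 1  0  0  1  1  3 -2]
  L: [ 0  1  1  2 -3  3  1]
Row reduction gives pivot columns i,D; rank = 2
Repeat: i,D; free: ℓ,X1,X2,X3,X4
RREF:
  r0: [   1    0    0    1    1    3   -2]
  r1: [   0    1    1    2   -3    3    1]
Fix exponent of X3 at 1, ℓ at 0, X1 at 0, X2 at 0, X4 at 0; solve each RREF row for its pivot's exponent:
  r0: exp(i) + (3)·1 = 0 ⇒ exp(i) = -3
  r1: exp(D) + (3)·1 = 0 ⇒ exp(D) = -3
Π_4 = i^-3 · D^-3 · X3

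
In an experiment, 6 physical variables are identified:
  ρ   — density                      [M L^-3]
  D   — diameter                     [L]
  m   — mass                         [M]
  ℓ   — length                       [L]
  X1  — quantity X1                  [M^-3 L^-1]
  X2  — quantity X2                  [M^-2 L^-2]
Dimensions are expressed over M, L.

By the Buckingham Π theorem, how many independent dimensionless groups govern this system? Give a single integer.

Write exponents as rows M,L / cols ρ,D,m,ℓ,X1,X2:
  M: [ 1  0  1  0 -3 -2]
  L: [-3  1  0  1 -1 -2]
Row reduction gives pivot columns ρ,D; rank = 2
Π count = n − r = 6 − 2 = 4

4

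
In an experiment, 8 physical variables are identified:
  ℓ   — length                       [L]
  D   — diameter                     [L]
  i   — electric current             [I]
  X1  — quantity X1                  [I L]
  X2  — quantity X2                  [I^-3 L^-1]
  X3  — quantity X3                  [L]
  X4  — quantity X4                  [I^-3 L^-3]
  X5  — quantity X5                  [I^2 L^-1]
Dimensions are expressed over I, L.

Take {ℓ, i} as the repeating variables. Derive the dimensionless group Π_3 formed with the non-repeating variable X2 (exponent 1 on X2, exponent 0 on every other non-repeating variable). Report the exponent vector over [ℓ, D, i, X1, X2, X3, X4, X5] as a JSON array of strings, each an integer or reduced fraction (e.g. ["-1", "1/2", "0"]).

Write exponents as rows I,L / cols ℓ,D,i,X1,X2,X3,X4,X5:
  I: [ 0  0  1  1 -3  0 -3  2]
  L: [ 1  1  0  1 -1  1 -3 -1]
Echelon form has 2 nonzero rows (pivots: ℓ,i)
Repeat: ℓ,i; free: D,X1,X2,X3,X4,X5
RREF:
  r0: [   1    1    0    1   -1    1   -3   -1]
  r1: [   0    0    1    1   -3    0   -3    2]
Fix exponent of X2 at 1, D at 0, X1 at 0, X3 at 0, X4 at 0, X5 at 0; solve each RREF row for its pivot's exponent:
  r0: exp(ℓ) + (-1)·1 = 0 ⇒ exp(ℓ) = 1
  r1: exp(i) + (-3)·1 = 0 ⇒ exp(i) = 3
Π_3 = ℓ · i^3 · X2

["1", "0", "3", "0", "1", "0", "0", "0"]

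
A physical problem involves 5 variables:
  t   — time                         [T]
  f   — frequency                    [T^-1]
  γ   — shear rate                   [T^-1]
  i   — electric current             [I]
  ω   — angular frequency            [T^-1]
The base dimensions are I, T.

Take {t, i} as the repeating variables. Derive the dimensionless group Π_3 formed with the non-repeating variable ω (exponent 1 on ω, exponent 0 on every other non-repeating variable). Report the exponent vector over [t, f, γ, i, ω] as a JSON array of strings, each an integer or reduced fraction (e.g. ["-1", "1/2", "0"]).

["1", "0", "0", "0", "1"]

Write exponents as rows I,T / cols t,f,γ,i,ω:
  I: [ 0  0  0  1  0]
  T: [ 1 -1 -1  0 -1]
Echelon form has 2 nonzero rows (pivots: t,i)
Pivot set = {t,i}, free = {f,γ,ω}
RREF:
  r0: [   1   -1   -1    0   -1]
  r1: [   0    0    0    1    0]
Fix exponent of ω at 1, f at 0, γ at 0; solve each RREF row for its pivot's exponent:
  r0: exp(t) + (-1)·1 = 0 ⇒ exp(t) = 1
  r1: exp(i) + (0)·1 = 0 ⇒ exp(i) = 0
Π_3 = t · ω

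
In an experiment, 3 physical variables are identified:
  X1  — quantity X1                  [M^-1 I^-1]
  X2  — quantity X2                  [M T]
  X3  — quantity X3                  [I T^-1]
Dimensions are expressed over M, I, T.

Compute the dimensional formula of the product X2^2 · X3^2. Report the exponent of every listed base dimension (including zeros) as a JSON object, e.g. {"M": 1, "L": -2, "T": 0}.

{"M": 2, "I": 2, "T": 0}

Write exponents as rows M,I,T / cols X1,X2,X3:
  M: [-1  1  0]
  I: [-1  0  1]
  T: [ 0  1 -1]
  [M]: (2)·1+(2)·0 = 2
  [I]: (2)·0+(2)·1 = 2
  [T]: (2)·1+(2)·-1 = 0
⇒ M^2 I^2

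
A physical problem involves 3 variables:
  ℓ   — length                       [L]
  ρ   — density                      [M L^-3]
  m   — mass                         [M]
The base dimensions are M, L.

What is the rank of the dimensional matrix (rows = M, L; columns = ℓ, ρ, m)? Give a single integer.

Exponent matrix [M,L] × [ℓ,ρ,m]:
  M: [ 0  1  1]
  L: [ 1 -3  0]
Row reduction gives pivot columns ℓ,ρ; rank = 2

2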